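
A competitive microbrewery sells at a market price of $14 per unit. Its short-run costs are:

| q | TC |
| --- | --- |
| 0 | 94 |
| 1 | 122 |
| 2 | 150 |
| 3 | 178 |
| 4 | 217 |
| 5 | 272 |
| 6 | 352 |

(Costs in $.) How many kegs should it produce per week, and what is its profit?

Tabulate TR − TC: q=0: -94; q=1: -108; q=2: -122; q=3: -136; q=4: -161; q=5: -202; q=6: -268.
Profit is highest at q = 0. Equivalently, the lowest AVC in the table is 28/1 ≈ $28 at q = 1, and P = $14 falls below it — price never covers variable cost, so the firm shuts down and loses only its fixed cost.

q = 0 (shut down); profit = -$94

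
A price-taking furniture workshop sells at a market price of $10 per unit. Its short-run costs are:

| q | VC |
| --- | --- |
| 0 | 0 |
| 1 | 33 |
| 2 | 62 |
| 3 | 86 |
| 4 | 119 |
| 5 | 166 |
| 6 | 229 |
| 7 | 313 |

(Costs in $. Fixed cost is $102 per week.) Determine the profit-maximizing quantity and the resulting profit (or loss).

q = 0 (shut down); profit = -$102

Tabulate TR − TC: q=0: -102; q=1: -125; q=2: -144; q=3: -158; q=4: -181; q=5: -218; q=6: -271; q=7: -345.
Profit is highest at q = 0. Equivalently, the lowest AVC in the table is 86/3 ≈ $28.67 at q = 3, and P = $10 falls below it — price never covers variable cost, so the firm shuts down and loses only its fixed cost.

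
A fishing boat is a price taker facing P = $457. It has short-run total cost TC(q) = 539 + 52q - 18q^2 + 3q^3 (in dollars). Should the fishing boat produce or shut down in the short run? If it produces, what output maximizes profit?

Strip out fixed cost: VC = 52q - 18q^2 + 3q^3. Then AVC = 52 - 18q + 3q^2 and MC = 52 - 36q + 9q^2.
AVC hits its minimum where MC = AVC, at q = 3, giving min AVC = 52 - 18·3 + 3·3^2 = $25.
P = $457 exceeds min AVC = $25, so the firm stays open.
P = MC gives -405 - 36q + 9q^2 = 0, with roots -5 and 9. Take the larger (rising MC): q* = 9.
Check: AVC at q = 9 is $133 ≤ P, so revenue covers variable cost.
Profit = P·q − TC = 457·9 − 1736 = $2377.

Produce at q = 9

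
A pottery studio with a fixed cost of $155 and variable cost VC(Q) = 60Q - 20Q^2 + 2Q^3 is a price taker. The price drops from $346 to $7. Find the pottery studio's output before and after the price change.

MC = 60 - 40Q + 6Q^2; the shutdown threshold is min AVC = $10 (at Q = 5).
At P = $346 ≥ min AVC, set P = MC on the rising branch: Q = 11.
At P = $7 < min AVC = $10, price no longer covers variable cost at any output, so the firm shuts down: Q = 0.

Output falls from 11 to 0 (the firm shuts down)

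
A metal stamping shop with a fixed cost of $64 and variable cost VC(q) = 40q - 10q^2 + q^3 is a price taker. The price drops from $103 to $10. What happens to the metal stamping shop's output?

Output falls from 9 to 0 (the firm shuts down)

MC = 40 - 20q + 3q^2; the shutdown threshold is min AVC = $15 (at q = 5).
With P = $103 above the shutdown price, P = MC gives q = 9.
At P = $10 < min AVC = $15, price no longer covers variable cost at any output, so the firm shuts down: q = 0.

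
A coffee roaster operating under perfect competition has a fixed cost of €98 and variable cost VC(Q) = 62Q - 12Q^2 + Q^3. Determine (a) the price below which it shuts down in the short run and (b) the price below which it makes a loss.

AVC = 62 - 12Q + Q^2; minimized at Q = 6, giving min AVC = €26. That is the shutdown price.
ATC = 98/Q + 62 - 12Q + Q^2. Setting dATC/dQ = −98/Q^2 − 12 + 2Q = 0 gives Q = 7 (since 2·7^3 − 12·7^2 = 98).
min ATC = 98/7 + 62 − 12·7 + 7^2 = €41. That is the break-even price.
Between these two prices the firm operates at a loss; above €41 it earns a profit.

Shutdown price = €26; break-even price = €41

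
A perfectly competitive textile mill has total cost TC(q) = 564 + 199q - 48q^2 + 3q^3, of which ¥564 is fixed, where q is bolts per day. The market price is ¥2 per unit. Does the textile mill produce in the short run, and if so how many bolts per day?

Shut down

Strip out fixed cost: VC = 199q - 48q^2 + 3q^3. Then AVC = 199 - 48q + 3q^2 and MC = 199 - 96q + 9q^2.
AVC is minimized where dAVC/dq = -48 + 6q = 0, at q = 8; min AVC = 199 - 48·8 + 3·8^2 = ¥7.
With P < min AVC (¥2 < ¥7), every unit sold adds to the loss.
Best response: produce nothing and absorb the ¥564 fixed cost.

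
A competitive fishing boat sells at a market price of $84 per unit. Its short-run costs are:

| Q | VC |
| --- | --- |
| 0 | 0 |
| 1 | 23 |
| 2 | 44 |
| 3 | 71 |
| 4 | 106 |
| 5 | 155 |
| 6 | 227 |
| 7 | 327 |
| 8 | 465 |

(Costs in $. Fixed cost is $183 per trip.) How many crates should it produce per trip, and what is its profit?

Profit at each row (π = 84Q − TC): Q=0: -183; Q=1: -122; Q=2: -59; Q=3: -2; Q=4: 47; Q=5: 82; Q=6: 94; Q=7: 78; Q=8: 24.
Profit is maximized at Q = 6. AVC there is 227/6 = $37.83 ≤ P, so producing beats shutting down (which would give -$183).

Q = 6; profit = $94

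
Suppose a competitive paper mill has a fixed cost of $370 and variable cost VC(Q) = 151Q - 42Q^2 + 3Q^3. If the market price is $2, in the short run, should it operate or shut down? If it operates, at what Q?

Strip out fixed cost: VC = 151Q - 42Q^2 + 3Q^3. Then AVC = 151 - 42Q + 3Q^2 and MC = 151 - 84Q + 9Q^2.
AVC hits its minimum where MC = AVC, at Q = 7, giving min AVC = 151 - 42·7 + 3·7^2 = $4.
Since P = $2 < min AVC = $4, price fails to cover variable cost at any output.
The firm minimizes its loss by shutting down and losing only its fixed cost of $370.

Shut down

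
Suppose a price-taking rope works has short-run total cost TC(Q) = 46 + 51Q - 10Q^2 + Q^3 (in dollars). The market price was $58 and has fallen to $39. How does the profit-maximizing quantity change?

AVC = 51 - 10Q + Q^2, minimized at Q = 5 where min AVC = $26. MC = 51 - 20Q + 3Q^2.
At P = $58 ≥ min AVC, set P = MC on the rising branch: Q = 7.
At P = $39 ≥ min AVC, set P = MC: Q = 6. The firm stays open but cuts output.

Output falls from 7 to 6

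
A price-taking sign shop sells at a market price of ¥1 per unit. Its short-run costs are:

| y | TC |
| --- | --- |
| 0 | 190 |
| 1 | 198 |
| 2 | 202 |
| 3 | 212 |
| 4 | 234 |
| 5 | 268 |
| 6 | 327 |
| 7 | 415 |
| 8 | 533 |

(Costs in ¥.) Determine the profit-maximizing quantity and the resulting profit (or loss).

y = 0 (shut down); profit = -¥190

Tabulate TR − TC: y=0: -190; y=1: -197; y=2: -200; y=3: -209; y=4: -230; y=5: -263; y=6: -321; y=7: -408; y=8: -525.
Profit is highest at y = 0. Equivalently, the lowest AVC in the table is 12/2 ≈ ¥6 at y = 2, and P = ¥1 falls below it — price never covers variable cost, so the firm shuts down and loses only its fixed cost.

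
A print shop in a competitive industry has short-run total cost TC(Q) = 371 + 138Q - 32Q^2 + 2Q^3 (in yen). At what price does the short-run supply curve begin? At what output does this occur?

The firm shuts down when price falls below the minimum of average variable cost. AVC = VC/Q = 138 - 32Q + 2Q^2.
dAVC/dQ = -32 + 4Q = 0 gives Q = 8. min AVC = 138 - 32·8 + 2·8^2 = 10.
For P < ¥10 the firm produces nothing.

¥10 per unit, at Q = 8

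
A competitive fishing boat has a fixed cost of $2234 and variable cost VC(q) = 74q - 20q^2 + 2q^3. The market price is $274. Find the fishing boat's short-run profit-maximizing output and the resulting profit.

AVC = 74 - 20q + 2q^2 has its minimum $24 at q = 5; price $274 clears that bar, so the firm operates.
With MC = 74 - 40q + 6q^2, P = MC on the upward-sloping part at q* = 10.
TR = 274·10 = 2740. TC = 2234 + 740 = 2974. Profit = 2740 − 2974 = -$234.
That loss of $234 beats the $2234 the firm would lose by shutting down; producing recovers $2000 of fixed cost.

Profit = -$234 at q = 10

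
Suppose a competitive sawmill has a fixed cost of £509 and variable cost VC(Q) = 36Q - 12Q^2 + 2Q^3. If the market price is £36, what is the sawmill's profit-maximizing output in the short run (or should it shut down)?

From TC, MC = TC'(Q) = 36 - 24Q + 6Q^2 and AVC = VC/Q = 36 - 12Q + 2Q^2.
The AVC parabola has its vertex at Q = 12/4 = 3, where AVC = 36 - 12·3 + 2·3^2 = £18.
Because £36 ≥ £18, revenue can cover variable cost; the firm operates.
P = MC gives -24Q + 6Q^2 = 0, with roots 0 and 4. Take the larger (rising MC): Q* = 4.
Check: AVC at Q = 4 is £20 ≤ P, so revenue covers variable cost.
Profit = P·Q − TC = 36·4 − 589 = -£445, a loss, but smaller than the £509 fixed cost the firm would lose by shutting down.

Produce at Q = 4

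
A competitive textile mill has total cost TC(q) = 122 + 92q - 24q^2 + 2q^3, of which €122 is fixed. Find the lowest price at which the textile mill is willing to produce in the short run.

The firm shuts down when price falls below the minimum of average variable cost. AVC = VC/q = 92 - 24q + 2q^2.
dAVC/dq = -24 + 4q = 0 gives q = 6. min AVC = 92 - 24·6 + 2·6^2 = 20.
The firm shuts down for any P below €20.

€20 per unit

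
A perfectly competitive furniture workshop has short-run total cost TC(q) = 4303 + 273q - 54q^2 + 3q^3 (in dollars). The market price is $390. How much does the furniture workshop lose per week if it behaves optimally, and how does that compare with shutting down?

Profit = -$247 at q = 13

AVC = 273 - 54q + 3q^2 has its minimum $30 at q = 9; price $390 clears that bar, so the firm operates.
With MC = 273 - 108q + 9q^2, P = MC on the upward-sloping part at q* = 13.
TR = 390·13 = 5070. TC = 4303 + 1014 = 5317. Profit = 5070 − 5317 = -$247.
By producing, the firm covers all variable cost plus $4056 of fixed cost; shutting down would lose the full $4303.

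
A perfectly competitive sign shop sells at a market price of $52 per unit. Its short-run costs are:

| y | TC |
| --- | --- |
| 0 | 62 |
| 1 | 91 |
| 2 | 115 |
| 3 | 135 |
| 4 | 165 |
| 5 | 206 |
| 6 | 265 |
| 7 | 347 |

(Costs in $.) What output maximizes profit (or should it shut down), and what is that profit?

Compute π = P·y − TC at each output: y=0: -62; y=1: -39; y=2: -11; y=3: 21; y=4: 43; y=5: 54; y=6: 47; y=7: 17.
Profit is maximized at y = 5. AVC there is 144/5 = $28.80 ≤ P, so producing beats shutting down (which would give -$62).

y = 5; profit = $54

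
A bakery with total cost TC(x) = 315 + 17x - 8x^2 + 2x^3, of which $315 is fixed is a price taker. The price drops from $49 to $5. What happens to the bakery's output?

MC = 17 - 16x + 6x^2; the shutdown threshold is min AVC = $9 (at x = 2).
At P = $49 ≥ min AVC, set P = MC on the rising branch: x = 4.
At P = $5 < min AVC = $9, price no longer covers variable cost at any output, so the firm shuts down: x = 0.

Output falls from 4 to 0 (the firm shuts down)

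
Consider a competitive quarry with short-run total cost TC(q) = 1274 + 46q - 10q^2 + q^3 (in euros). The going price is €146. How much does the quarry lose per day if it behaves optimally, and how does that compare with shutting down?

Profit = -€274 at q = 10

AVC = 46 - 10q + q^2 has its minimum €21 at q = 5; price €146 clears that bar, so the firm operates.
MC = 46 - 20q + 3q^2. Setting P = MC and taking the root on the rising branch gives q* = 10.
TR = 146·10 = 1460. TC = 1274 + 460 = 1734. Profit = 1460 − 1734 = -€274.
That loss of €274 beats the €1274 the firm would lose by shutting down; producing recovers €1000 of fixed cost.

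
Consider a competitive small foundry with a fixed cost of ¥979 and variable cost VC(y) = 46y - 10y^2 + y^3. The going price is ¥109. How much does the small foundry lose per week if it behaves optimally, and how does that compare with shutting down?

Profit = -¥331 at y = 9

AVC = 46 - 10y + y^2 has its minimum ¥21 at y = 5; price ¥109 clears that bar, so the firm operates.
MC = 46 - 20y + 3y^2. Setting P = MC and taking the root on the rising branch gives y* = 9.
TR = 109·9 = 981. TC = 979 + 333 = 1312. Profit = 981 − 1312 = -¥331.
Shutting down would mean losing the fixed cost of ¥979, so operating at a loss of ¥331 is better by ¥648.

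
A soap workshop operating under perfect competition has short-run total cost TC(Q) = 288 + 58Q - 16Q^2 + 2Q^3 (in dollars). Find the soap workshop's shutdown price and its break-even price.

Shutdown price = $26; break-even price = $82

Shutdown price = min AVC. AVC = 58 - 16Q + 2Q^2, with vertex at Q = 4 and minimum $26.
ATC = 288/Q + 58 - 16Q + 2Q^2. Setting dATC/dQ = −288/Q^2 − 16 + 4Q = 0 gives Q = 6 (since 4·6^3 − 16·6^2 = 288).
min ATC = 288/6 + 58 − 16·6 + 2·6^2 = $82. That is the break-even price.
For $26 ≤ P < $82 the firm produces at a loss; below $26 it shuts down.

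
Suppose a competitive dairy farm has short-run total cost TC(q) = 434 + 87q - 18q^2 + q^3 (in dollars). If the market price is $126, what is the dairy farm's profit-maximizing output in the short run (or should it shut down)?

Variable cost is VC = 87q - 18q^2 + q^3, so AVC = VC/q = 87 - 18q + q^2 and MC = dTC/dq = 87 - 36q + 3q^2.
AVC hits its minimum where MC = AVC, at q = 9, giving min AVC = 87 - 18·9 + 9^2 = $6.
Because $126 ≥ $6, revenue can cover variable cost; the firm operates.
P = MC gives -39 - 36q + 3q^2 = 0, with roots -1 and 13. Take the larger (rising MC): q* = 13.
Check: AVC at q = 13 is $22 ≤ P, so revenue covers variable cost.
Profit = P·q − TC = 126·13 − 720 = $918.

Produce at q = 13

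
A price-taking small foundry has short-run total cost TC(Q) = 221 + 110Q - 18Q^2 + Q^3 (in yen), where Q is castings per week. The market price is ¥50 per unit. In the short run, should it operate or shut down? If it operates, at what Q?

Produce at Q = 10

From TC, MC = TC'(Q) = 110 - 36Q + 3Q^2 and AVC = VC/Q = 110 - 18Q + Q^2.
AVC is minimized where dAVC/dQ = -18 + 2Q = 0, at Q = 9; min AVC = 110 - 18·9 + 9^2 = ¥29.
P = ¥50 exceeds min AVC = ¥29, so the firm stays open.
Solving P = MC: 60 - 36Q + 3Q^2 = 0 ⇒ Q = 2 or 10. On the upward-sloping branch, Q* = 10.
Check: AVC at Q = 10 is ¥30 ≤ P, so revenue covers variable cost.
Profit = P·Q − TC = 50·10 − 521 = -¥21, a loss, but smaller than the ¥221 fixed cost the firm would lose by shutting down.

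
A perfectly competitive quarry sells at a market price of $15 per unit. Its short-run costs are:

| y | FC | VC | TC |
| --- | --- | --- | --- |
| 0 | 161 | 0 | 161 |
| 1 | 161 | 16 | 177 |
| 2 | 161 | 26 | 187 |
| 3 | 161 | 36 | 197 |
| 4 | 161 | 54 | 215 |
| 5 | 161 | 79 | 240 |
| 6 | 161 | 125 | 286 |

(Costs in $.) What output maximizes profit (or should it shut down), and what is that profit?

y = 3; profit = -$152

Profit at each row (π = 15y − TC): y=0: -161; y=1: -162; y=2: -157; y=3: -152; y=4: -155; y=5: -165; y=6: -196.
Profit is maximized at y = 3. AVC there is 36/3 = $12 ≤ P, so producing beats shutting down (which would give -$161).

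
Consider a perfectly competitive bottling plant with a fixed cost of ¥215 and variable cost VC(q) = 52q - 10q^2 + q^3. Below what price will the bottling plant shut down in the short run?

¥27 per unit

The firm shuts down when price falls below the minimum of average variable cost. AVC = VC/q = 52 - 10q + q^2.
At the minimum of AVC, MC = AVC. MC = 52 - 20q + 3q^2; setting MC = AVC gives 2q^2 - 10q = 0, so q = 5. min AVC = 27.
The firm shuts down for any P below ¥27.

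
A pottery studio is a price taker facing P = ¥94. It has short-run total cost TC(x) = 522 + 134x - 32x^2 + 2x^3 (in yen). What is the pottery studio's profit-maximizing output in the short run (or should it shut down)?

Produce at x = 10

Variable cost is VC = 134x - 32x^2 + 2x^3, so AVC = VC/x = 134 - 32x + 2x^2 and MC = dTC/dx = 134 - 64x + 6x^2.
The AVC parabola has its vertex at x = 32/4 = 8, where AVC = 134 - 32·8 + 2·8^2 = ¥6.
Since P = ¥94 ≥ min AVC = ¥6, price covers variable cost and the firm should produce.
Solving P = MC: 40 - 64x + 6x^2 = 0 ⇒ x = 2/3 or 10. On the upward-sloping branch, x* = 10.
Check: AVC at x = 10 is ¥14 ≤ P, so revenue covers variable cost.
Profit = P·x − TC = 94·10 − 662 = ¥278.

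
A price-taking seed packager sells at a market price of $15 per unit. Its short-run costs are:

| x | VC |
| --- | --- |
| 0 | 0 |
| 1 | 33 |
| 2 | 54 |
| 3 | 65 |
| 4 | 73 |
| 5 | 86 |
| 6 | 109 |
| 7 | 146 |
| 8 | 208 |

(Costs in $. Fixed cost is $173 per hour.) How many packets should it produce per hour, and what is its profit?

Profit at each row (π = 15x − TC): x=0: -173; x=1: -191; x=2: -197; x=3: -193; x=4: -186; x=5: -184; x=6: -192; x=7: -214; x=8: -261.
Profit is highest at x = 0. Equivalently, the lowest AVC in the table is 86/5 ≈ $17.20 at x = 5, and P = $15 falls below it — price never covers variable cost, so the firm shuts down and loses only its fixed cost.

x = 0 (shut down); profit = -$173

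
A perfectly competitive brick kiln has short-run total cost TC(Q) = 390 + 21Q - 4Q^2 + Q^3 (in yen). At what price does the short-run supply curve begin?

Short-run supply begins at min AVC. From VC = 21Q - 4Q^2 + Q^3, AVC = 21 - 4Q + Q^2.
At the minimum of AVC, MC = AVC. MC = 21 - 8Q + 3Q^2; setting MC = AVC gives 2Q^2 - 4Q = 0, so Q = 2. min AVC = 17.
For P < ¥17 the firm produces nothing.

¥17 per unit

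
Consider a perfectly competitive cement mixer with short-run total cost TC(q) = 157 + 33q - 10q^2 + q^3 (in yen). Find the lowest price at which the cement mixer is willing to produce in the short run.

¥8 per unit

Short-run supply begins at min AVC. From VC = 33q - 10q^2 + q^3, AVC = 33 - 10q + q^2.
At the minimum of AVC, MC = AVC. MC = 33 - 20q + 3q^2; setting MC = AVC gives 2q^2 - 10q = 0, so q = 5. min AVC = 8.
The firm shuts down for any P below ¥8.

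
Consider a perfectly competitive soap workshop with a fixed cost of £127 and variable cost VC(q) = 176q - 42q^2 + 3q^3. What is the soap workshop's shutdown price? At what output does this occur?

£29 per unit, at q = 7

The shutdown price is the minimum of AVC. VC = 176q - 42q^2 + 3q^3, so AVC = 176 - 42q + 3q^2.
At the minimum of AVC, MC = AVC. MC = 176 - 84q + 9q^2; setting MC = AVC gives 6q^2 - 42q = 0, so q = 7. min AVC = 29.
The firm shuts down for any P below £29.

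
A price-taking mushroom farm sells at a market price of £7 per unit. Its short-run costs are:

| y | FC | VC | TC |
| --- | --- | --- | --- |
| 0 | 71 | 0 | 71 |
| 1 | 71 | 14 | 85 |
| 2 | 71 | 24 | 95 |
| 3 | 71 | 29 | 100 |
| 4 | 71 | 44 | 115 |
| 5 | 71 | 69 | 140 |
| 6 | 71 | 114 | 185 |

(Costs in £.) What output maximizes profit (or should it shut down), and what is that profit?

Tabulate TR − TC: y=0: -71; y=1: -78; y=2: -81; y=3: -79; y=4: -87; y=5: -105; y=6: -143.
Profit is highest at y = 0. Equivalently, the lowest AVC in the table is 29/3 ≈ £9.67 at y = 3, and P = £7 falls below it — price never covers variable cost, so the firm shuts down and loses only its fixed cost.

y = 0 (shut down); profit = -£71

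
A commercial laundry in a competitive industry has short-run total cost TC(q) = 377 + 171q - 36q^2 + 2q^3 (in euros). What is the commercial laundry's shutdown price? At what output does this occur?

€9 per unit, at q = 9

The firm shuts down when price falls below the minimum of average variable cost. AVC = VC/q = 171 - 36q + 2q^2.
dAVC/dq = -36 + 4q = 0 gives q = 9. min AVC = 171 - 36·9 + 2·9^2 = 9.
So the shutdown price is €9.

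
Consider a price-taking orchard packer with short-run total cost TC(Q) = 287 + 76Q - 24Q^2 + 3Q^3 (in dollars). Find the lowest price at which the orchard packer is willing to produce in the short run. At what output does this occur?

Short-run supply begins at min AVC. From VC = 76Q - 24Q^2 + 3Q^3, AVC = 76 - 24Q + 3Q^2.
At the minimum of AVC, MC = AVC. MC = 76 - 48Q + 9Q^2; setting MC = AVC gives 6Q^2 - 24Q = 0, so Q = 4. min AVC = 28.
So the shutdown price is $28.

$28 per unit, at Q = 4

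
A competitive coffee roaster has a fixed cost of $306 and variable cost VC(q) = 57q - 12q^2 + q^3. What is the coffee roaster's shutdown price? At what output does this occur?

The firm shuts down when price falls below the minimum of average variable cost. AVC = VC/q = 57 - 12q + q^2.
dAVC/dq = -12 + 2q = 0 gives q = 6. min AVC = 57 - 12·6 + 6^2 = 21.
For P < $21 the firm produces nothing.

$21 per unit, at q = 6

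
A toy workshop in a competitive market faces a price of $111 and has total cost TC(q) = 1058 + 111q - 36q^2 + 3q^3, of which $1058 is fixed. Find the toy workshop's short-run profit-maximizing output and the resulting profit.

Profit = -$290 at q = 8

AVC = 111 - 36q + 3q^2; min AVC = $3 at q = 6. Since P = $111 ≥ min AVC, the firm produces.
MC = 111 - 72q + 9q^2. Setting P = MC and taking the root on the rising branch gives q* = 8.
TR = 111·8 = 888. TC = 1058 + 120 = 1178. Profit = 888 − 1178 = -$290.
By producing, the firm covers all variable cost plus $768 of fixed cost; shutting down would lose the full $1058.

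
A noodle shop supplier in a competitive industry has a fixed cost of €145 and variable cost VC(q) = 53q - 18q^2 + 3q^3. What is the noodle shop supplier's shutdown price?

€26 per unit

The shutdown price is the minimum of AVC. VC = 53q - 18q^2 + 3q^3, so AVC = 53 - 18q + 3q^2.
At the minimum of AVC, MC = AVC. MC = 53 - 36q + 9q^2; setting MC = AVC gives 6q^2 - 18q = 0, so q = 3. min AVC = 26.
For P < €26 the firm produces nothing.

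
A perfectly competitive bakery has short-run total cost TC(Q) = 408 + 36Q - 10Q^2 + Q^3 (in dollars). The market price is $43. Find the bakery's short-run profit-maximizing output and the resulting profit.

AVC = 36 - 10Q + Q^2; min AVC = $11 at Q = 5. Since P = $43 ≥ min AVC, the firm produces.
MC = 36 - 20Q + 3Q^2. Setting P = MC and taking the root on the rising branch gives Q* = 7.
TR = 43·7 = 301. TC = 408 + 105 = 513. Profit = 301 − 513 = -$212.
Shutting down would mean losing the fixed cost of $408, so operating at a loss of $212 is better by $196.

Profit = -$212 at Q = 7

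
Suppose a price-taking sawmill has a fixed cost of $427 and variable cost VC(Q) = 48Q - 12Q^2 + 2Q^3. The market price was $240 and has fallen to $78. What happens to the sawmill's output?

Output falls from 8 to 5

MC = 48 - 24Q + 6Q^2; the shutdown threshold is min AVC = $30 (at Q = 3).
With P = $240 above the shutdown price, P = MC gives Q = 8.
At P = $78 ≥ min AVC, set P = MC: Q = 5. The firm stays open but cuts output.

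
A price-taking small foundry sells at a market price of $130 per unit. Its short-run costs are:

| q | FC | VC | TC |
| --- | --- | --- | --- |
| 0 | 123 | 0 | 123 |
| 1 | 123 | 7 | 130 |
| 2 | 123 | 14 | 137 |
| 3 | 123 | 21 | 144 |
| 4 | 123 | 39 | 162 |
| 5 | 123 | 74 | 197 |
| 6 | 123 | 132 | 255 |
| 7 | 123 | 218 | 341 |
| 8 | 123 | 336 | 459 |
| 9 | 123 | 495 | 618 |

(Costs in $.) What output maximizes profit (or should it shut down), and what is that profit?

q = 8; profit = $581

Compute π = P·q − TC at each output: q=0: -123; q=1: 0; q=2: 123; q=3: 246; q=4: 358; q=5: 453; q=6: 525; q=7: 569; q=8: 581; q=9: 552.
Profit is maximized at q = 8. AVC there is 336/8 = $42 ≤ P, so producing beats shutting down (which would give -$123).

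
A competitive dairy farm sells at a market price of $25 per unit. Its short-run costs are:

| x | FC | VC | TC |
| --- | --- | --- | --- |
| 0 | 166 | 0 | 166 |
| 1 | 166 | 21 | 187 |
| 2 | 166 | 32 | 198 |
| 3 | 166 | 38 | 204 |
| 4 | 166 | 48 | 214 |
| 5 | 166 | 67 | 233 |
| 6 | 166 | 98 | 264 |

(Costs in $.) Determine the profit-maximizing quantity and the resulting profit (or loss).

x = 5; profit = -$108

Compute π = P·x − TC at each output: x=0: -166; x=1: -162; x=2: -148; x=3: -129; x=4: -114; x=5: -108; x=6: -114.
Profit is maximized at x = 5. AVC there is 67/5 = $13.40 ≤ P, so producing beats shutting down (which would give -$166).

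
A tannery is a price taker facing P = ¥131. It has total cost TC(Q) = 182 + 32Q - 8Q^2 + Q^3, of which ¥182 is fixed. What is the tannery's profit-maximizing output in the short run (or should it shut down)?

Produce at Q = 9

From TC, MC = TC'(Q) = 32 - 16Q + 3Q^2 and AVC = VC/Q = 32 - 8Q + Q^2.
The AVC parabola has its vertex at Q = 8/2 = 4, where AVC = 32 - 8·4 + 4^2 = ¥16.
P = ¥131 exceeds min AVC = ¥16, so the firm stays open.
P = MC gives -99 - 16Q + 3Q^2 = 0, with roots -11/3 and 9. Take the larger (rising MC): Q* = 9.
Check: AVC at Q = 9 is ¥41 ≤ P, so revenue covers variable cost.
Profit = P·Q − TC = 131·9 − 551 = ¥628.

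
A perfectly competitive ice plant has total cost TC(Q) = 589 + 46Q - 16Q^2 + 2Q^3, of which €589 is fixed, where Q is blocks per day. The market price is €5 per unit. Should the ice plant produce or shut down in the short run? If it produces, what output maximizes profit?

Shut down

Strip out fixed cost: VC = 46Q - 16Q^2 + 2Q^3. Then AVC = 46 - 16Q + 2Q^2 and MC = 46 - 32Q + 6Q^2.
AVC hits its minimum where MC = AVC, at Q = 4, giving min AVC = 46 - 16·4 + 2·4^2 = €14.
Since P = €5 < min AVC = €14, price fails to cover variable cost at any output.
The firm minimizes its loss by shutting down and losing only its fixed cost of €589.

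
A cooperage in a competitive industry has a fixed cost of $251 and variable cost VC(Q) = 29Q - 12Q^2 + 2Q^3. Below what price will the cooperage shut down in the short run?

The shutdown price is the minimum of AVC. VC = 29Q - 12Q^2 + 2Q^3, so AVC = 29 - 12Q + 2Q^2.
At the minimum of AVC, MC = AVC. MC = 29 - 24Q + 6Q^2; setting MC = AVC gives 4Q^2 - 12Q = 0, so Q = 3. min AVC = 11.
So the shutdown price is $11.

$11 per unit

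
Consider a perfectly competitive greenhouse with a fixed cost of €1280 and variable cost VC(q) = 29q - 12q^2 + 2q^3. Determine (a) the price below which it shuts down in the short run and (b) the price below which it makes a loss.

Shutdown price = €11; break-even price = €221

Shutdown price = min AVC. AVC = 29 - 12q + 2q^2, with vertex at q = 3 and minimum €11.
ATC = 1280/q + 29 - 12q + 2q^2. Setting dATC/dq = −1280/q^2 − 12 + 4q = 0 gives q = 8 (since 4·8^3 − 12·8^2 = 1280).
min ATC = 1280/8 + 29 − 12·8 + 2·8^2 = €221. That is the break-even price.
Between these two prices the firm operates at a loss; above €221 it earns a profit.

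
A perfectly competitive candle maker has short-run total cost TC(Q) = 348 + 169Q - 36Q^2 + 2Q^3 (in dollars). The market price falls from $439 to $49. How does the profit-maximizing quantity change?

MC = 169 - 72Q + 6Q^2; the shutdown threshold is min AVC = $7 (at Q = 9).
With P = $439 above the shutdown price, P = MC gives Q = 15.
At P = $49 ≥ min AVC, set P = MC: Q = 10. The firm stays open but cuts output.

Output falls from 15 to 10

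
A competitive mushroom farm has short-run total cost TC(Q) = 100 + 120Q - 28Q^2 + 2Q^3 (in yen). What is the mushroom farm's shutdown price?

The firm shuts down when price falls below the minimum of average variable cost. AVC = VC/Q = 120 - 28Q + 2Q^2.
dAVC/dQ = -28 + 4Q = 0 gives Q = 7. min AVC = 120 - 28·7 + 2·7^2 = 22.
The firm shuts down for any P below ¥22.

¥22 per unit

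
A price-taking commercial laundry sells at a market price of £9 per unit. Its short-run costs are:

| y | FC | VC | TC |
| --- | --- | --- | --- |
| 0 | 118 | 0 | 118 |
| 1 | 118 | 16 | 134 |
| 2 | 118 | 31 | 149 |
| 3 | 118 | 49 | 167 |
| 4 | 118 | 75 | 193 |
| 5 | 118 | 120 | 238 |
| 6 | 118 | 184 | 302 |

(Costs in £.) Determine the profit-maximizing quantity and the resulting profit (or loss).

Profit at each row (π = 9y − TC): y=0: -118; y=1: -125; y=2: -131; y=3: -140; y=4: -157; y=5: -193; y=6: -248.
Profit is highest at y = 0. Equivalently, the lowest AVC in the table is 31/2 ≈ £15.50 at y = 2, and P = £9 falls below it — price never covers variable cost, so the firm shuts down and loses only its fixed cost.

y = 0 (shut down); profit = -£118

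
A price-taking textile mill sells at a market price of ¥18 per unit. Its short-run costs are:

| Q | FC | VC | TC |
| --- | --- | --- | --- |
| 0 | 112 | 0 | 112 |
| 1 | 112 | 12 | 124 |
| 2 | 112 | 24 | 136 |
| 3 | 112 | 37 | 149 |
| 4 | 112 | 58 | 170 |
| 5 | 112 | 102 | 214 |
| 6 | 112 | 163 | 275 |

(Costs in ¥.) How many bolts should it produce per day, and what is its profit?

Q = 3; profit = -¥95

Tabulate TR − TC: Q=0: -112; Q=1: -106; Q=2: -100; Q=3: -95; Q=4: -98; Q=5: -124; Q=6: -167.
Profit is maximized at Q = 3. AVC there is 37/3 = ¥12.33 ≤ P, so producing beats shutting down (which would give -¥112).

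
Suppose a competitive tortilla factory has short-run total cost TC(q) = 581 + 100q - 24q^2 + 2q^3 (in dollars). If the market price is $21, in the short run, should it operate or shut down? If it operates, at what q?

Variable cost is VC = 100q - 24q^2 + 2q^3, so AVC = VC/q = 100 - 24q + 2q^2 and MC = dTC/dq = 100 - 48q + 6q^2.
AVC is minimized where dAVC/dq = -24 + 4q = 0, at q = 6; min AVC = 100 - 24·6 + 2·6^2 = $28.
Since P = $21 < min AVC = $28, price fails to cover variable cost at any output.
Best response: produce nothing and absorb the $581 fixed cost.

Shut down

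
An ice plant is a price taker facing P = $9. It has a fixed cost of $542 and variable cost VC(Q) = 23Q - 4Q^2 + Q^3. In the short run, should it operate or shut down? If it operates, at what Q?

From TC, MC = TC'(Q) = 23 - 8Q + 3Q^2 and AVC = VC/Q = 23 - 4Q + Q^2.
The AVC parabola has its vertex at Q = 4/2 = 2, where AVC = 23 - 4·2 + 2^2 = $19.
P = $9 lies below min AVC = $19; no output level covers variable cost.
The firm minimizes its loss by shutting down and losing only its fixed cost of $542.

Shut down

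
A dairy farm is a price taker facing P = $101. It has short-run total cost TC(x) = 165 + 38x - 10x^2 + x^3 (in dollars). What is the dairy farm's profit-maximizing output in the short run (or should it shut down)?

Variable cost is VC = 38x - 10x^2 + x^3, so AVC = VC/x = 38 - 10x + x^2 and MC = dTC/dx = 38 - 20x + 3x^2.
The AVC parabola has its vertex at x = 10/2 = 5, where AVC = 38 - 10·5 + 5^2 = $13.
Because $101 ≥ $13, revenue can cover variable cost; the firm operates.
P = MC gives -63 - 20x + 3x^2 = 0, with roots -7/3 and 9. Take the larger (rising MC): x* = 9.
Check: AVC at x = 9 is $29 ≤ P, so revenue covers variable cost.
Profit = P·x − TC = 101·9 − 426 = $483.

Produce at x = 9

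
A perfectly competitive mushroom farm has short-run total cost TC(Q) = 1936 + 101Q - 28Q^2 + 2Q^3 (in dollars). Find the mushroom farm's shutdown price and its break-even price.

AVC = 101 - 28Q + 2Q^2; minimized at Q = 7, giving min AVC = $3. That is the shutdown price.
ATC = 1936/Q + 101 - 28Q + 2Q^2. Setting dATC/dQ = −1936/Q^2 − 28 + 4Q = 0 gives Q = 11 (since 4·11^3 − 28·11^2 = 1936).
min ATC = 1936/11 + 101 − 28·11 + 2·11^2 = $211. That is the break-even price.
For $3 ≤ P < $211 the firm produces at a loss; below $3 it shuts down.

Shutdown price = $3; break-even price = $211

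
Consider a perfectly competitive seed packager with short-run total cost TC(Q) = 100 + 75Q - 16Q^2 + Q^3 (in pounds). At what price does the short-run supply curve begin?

The shutdown price is the minimum of AVC. VC = 75Q - 16Q^2 + Q^3, so AVC = 75 - 16Q + Q^2.
dAVC/dQ = -16 + 2Q = 0 gives Q = 8. min AVC = 75 - 16·8 + 8^2 = 11.
For P < £11 the firm produces nothing.

£11 per unit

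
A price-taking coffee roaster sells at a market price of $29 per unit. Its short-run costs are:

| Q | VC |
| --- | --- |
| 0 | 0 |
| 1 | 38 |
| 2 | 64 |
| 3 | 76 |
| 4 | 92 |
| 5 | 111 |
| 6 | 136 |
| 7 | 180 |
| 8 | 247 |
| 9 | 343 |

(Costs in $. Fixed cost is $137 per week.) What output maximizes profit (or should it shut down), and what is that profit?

Q = 6; profit = -$99

Profit at each row (π = 29Q − TC): Q=0: -137; Q=1: -146; Q=2: -143; Q=3: -126; Q=4: -113; Q=5: -103; Q=6: -99; Q=7: -114; Q=8: -152; Q=9: -219.
Profit is maximized at Q = 6. AVC there is 136/6 = $22.67 ≤ P, so producing beats shutting down (which would give -$137).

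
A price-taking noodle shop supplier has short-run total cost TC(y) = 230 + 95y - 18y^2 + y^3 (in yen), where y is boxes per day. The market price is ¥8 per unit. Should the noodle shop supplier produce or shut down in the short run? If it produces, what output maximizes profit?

Shut down

Variable cost is VC = 95y - 18y^2 + y^3, so AVC = VC/y = 95 - 18y + y^2 and MC = dTC/dy = 95 - 36y + 3y^2.
The AVC parabola has its vertex at y = 18/2 = 9, where AVC = 95 - 18·9 + 9^2 = ¥14.
With P < min AVC (¥8 < ¥14), every unit sold adds to the loss.
Shutting down limits the loss to fixed cost, ¥230.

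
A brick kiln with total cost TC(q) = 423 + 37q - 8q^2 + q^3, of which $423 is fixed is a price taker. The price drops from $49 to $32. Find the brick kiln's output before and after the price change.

Output falls from 6 to 5

MC = 37 - 16q + 3q^2; the shutdown threshold is min AVC = $21 (at q = 4).
With P = $49 above the shutdown price, P = MC gives q = 6.
At P = $32 ≥ min AVC, set P = MC: q = 5. The firm stays open but cuts output.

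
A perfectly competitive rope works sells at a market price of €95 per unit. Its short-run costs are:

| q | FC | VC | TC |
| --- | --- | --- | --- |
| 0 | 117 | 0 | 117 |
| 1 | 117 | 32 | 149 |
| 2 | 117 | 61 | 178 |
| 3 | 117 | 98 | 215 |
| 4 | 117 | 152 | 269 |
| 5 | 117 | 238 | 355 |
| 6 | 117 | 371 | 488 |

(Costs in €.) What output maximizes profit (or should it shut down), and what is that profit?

q = 5; profit = €120

Compute π = P·q − TC at each output: q=0: -117; q=1: -54; q=2: 12; q=3: 70; q=4: 111; q=5: 120; q=6: 82.
Profit is maximized at q = 5. AVC there is 238/5 = €47.60 ≤ P, so producing beats shutting down (which would give -€117).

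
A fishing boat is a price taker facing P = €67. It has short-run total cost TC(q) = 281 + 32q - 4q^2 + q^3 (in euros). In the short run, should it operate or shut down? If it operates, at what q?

Produce at q = 5

From TC, MC = TC'(q) = 32 - 8q + 3q^2 and AVC = VC/q = 32 - 4q + q^2.
The AVC parabola has its vertex at q = 4/2 = 2, where AVC = 32 - 4·2 + 2^2 = €28.
Because €67 ≥ €28, revenue can cover variable cost; the firm operates.
Solving P = MC: -35 - 8q + 3q^2 = 0 ⇒ q = -7/3 or 5. On the upward-sloping branch, q* = 5.
Check: AVC at q = 5 is €37 ≤ P, so revenue covers variable cost.
Profit = P·q − TC = 67·5 − 466 = -€131, a loss, but smaller than the €281 fixed cost the firm would lose by shutting down.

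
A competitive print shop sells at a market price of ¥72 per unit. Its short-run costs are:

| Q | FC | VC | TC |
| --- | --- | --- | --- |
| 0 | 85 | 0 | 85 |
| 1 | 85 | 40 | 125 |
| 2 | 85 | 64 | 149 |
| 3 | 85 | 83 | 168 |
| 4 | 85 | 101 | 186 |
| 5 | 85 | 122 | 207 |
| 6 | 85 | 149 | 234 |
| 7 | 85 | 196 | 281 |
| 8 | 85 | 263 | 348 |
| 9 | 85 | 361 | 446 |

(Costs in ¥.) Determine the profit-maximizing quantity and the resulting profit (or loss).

Tabulate TR − TC: Q=0: -85; Q=1: -53; Q=2: -5; Q=3: 48; Q=4: 102; Q=5: 153; Q=6: 198; Q=7: 223; Q=8: 228; Q=9: 202.
Profit is maximized at Q = 8. AVC there is 263/8 = ¥32.88 ≤ P, so producing beats shutting down (which would give -¥85).

Q = 8; profit = ¥228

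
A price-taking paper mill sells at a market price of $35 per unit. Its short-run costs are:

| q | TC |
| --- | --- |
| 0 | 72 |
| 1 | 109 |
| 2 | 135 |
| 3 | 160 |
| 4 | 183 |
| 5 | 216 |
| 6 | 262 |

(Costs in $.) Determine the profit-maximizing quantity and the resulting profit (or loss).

q = 5; profit = -$41

Profit at each row (π = 35q − TC): q=0: -72; q=1: -74; q=2: -65; q=3: -55; q=4: -43; q=5: -41; q=6: -52.
Profit is maximized at q = 5. AVC there is 144/5 = $28.80 ≤ P, so producing beats shutting down (which would give -$72).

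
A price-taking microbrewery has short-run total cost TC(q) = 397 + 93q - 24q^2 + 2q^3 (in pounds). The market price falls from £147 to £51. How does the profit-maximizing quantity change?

Output falls from 9 to 7

MC = 93 - 48q + 6q^2; the shutdown threshold is min AVC = £21 (at q = 6).
With P = £147 above the shutdown price, P = MC gives q = 9.
At P = £51 ≥ min AVC, set P = MC: q = 7. The firm stays open but cuts output.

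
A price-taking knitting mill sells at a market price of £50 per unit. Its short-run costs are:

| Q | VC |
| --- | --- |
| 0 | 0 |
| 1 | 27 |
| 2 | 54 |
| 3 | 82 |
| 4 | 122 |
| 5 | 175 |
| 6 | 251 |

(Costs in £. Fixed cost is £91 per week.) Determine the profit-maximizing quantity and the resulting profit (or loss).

Q = 4; profit = -£13

Profit at each row (π = 50Q − TC): Q=0: -91; Q=1: -68; Q=2: -45; Q=3: -23; Q=4: -13; Q=5: -16; Q=6: -42.
Profit is maximized at Q = 4. AVC there is 122/4 = £30.50 ≤ P, so producing beats shutting down (which would give -£91).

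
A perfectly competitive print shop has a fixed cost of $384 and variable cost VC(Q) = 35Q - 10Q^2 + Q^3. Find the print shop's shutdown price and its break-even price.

Shutdown price = $10; break-even price = $67

Shutdown price = min AVC. AVC = 35 - 10Q + Q^2, with vertex at Q = 5 and minimum $10.
ATC = 384/Q + 35 - 10Q + Q^2. Setting dATC/dQ = −384/Q^2 − 10 + 2Q = 0 gives Q = 8 (since 2·8^3 − 10·8^2 = 384).
min ATC = 384/8 + 35 − 10·8 + 8^2 = $67. That is the break-even price.
For $10 ≤ P < $67 the firm produces at a loss; below $10 it shuts down.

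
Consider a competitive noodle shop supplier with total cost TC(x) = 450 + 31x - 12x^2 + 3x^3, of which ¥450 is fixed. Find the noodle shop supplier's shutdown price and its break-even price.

AVC = 31 - 12x + 3x^2; minimized at x = 2, giving min AVC = ¥19. That is the shutdown price.
ATC = 450/x + 31 - 12x + 3x^2. Setting dATC/dx = −450/x^2 − 12 + 6x = 0 gives x = 5 (since 6·5^3 − 12·5^2 = 450).
min ATC = 450/5 + 31 − 12·5 + 3·5^2 = ¥136. That is the break-even price.
Between these two prices the firm operates at a loss; above ¥136 it earns a profit.

Shutdown price = ¥19; break-even price = ¥136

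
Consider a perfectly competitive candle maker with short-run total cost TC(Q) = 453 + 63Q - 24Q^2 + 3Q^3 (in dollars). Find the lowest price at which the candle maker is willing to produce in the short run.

$15 per unit

The firm shuts down when price falls below the minimum of average variable cost. AVC = VC/Q = 63 - 24Q + 3Q^2.
At the minimum of AVC, MC = AVC. MC = 63 - 48Q + 9Q^2; setting MC = AVC gives 6Q^2 - 24Q = 0, so Q = 4. min AVC = 15.
So the shutdown price is $15.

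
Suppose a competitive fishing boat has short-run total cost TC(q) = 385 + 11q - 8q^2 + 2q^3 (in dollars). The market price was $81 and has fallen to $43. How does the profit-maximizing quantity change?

MC = 11 - 16q + 6q^2; the shutdown threshold is min AVC = $3 (at q = 2).
With P = $81 above the shutdown price, P = MC gives q = 5.
At P = $43 ≥ min AVC, set P = MC: q = 4. The firm stays open but cuts output.

Output falls from 5 to 4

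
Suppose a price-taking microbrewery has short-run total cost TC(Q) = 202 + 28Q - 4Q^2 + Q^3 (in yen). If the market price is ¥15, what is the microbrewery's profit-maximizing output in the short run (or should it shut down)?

From TC, MC = TC'(Q) = 28 - 8Q + 3Q^2 and AVC = VC/Q = 28 - 4Q + Q^2.
The AVC parabola has its vertex at Q = 4/2 = 2, where AVC = 28 - 4·2 + 2^2 = ¥24.
With P < min AVC (¥15 < ¥24), every unit sold adds to the loss.
Best response: produce nothing and absorb the ¥202 fixed cost.

Shut down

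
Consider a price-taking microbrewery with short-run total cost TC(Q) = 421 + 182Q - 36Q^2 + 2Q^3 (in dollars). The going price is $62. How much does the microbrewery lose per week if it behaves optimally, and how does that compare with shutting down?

Profit = -$21 at Q = 10

AVC = 182 - 36Q + 2Q^2 has its minimum $20 at Q = 9; price $62 clears that bar, so the firm operates.
MC = 182 - 72Q + 6Q^2. Setting P = MC and taking the root on the rising branch gives Q* = 10.
TR = 62·10 = 620. TC = 421 + 220 = 641. Profit = 620 − 641 = -$21.
By producing, the firm covers all variable cost plus $400 of fixed cost; shutting down would lose the full $421.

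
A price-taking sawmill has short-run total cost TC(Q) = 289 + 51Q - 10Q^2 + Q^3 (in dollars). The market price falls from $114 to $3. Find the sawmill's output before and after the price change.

MC = 51 - 20Q + 3Q^2; the shutdown threshold is min AVC = $26 (at Q = 5).
With P = $114 above the shutdown price, P = MC gives Q = 9.
At P = $3 < min AVC = $26, price no longer covers variable cost at any output, so the firm shuts down: Q = 0.

Output falls from 9 to 0 (the firm shuts down)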